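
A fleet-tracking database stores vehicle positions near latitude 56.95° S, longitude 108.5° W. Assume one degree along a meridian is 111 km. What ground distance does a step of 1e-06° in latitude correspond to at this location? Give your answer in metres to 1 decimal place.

Along a meridian 1e-06° is 1e-06 × 111000 = 0.111 m.

0.1 metres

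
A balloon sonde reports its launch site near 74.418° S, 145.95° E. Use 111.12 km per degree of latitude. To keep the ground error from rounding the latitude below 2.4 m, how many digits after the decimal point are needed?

5 decimal places

One degree of latitude covers 111120 m.
With N decimal places the half-ulp bound is 0.5·10⁻ᴺ°, or 0.5·10⁻ᴺ × 111120 m on the ground.
Need 0.5 × 111120 × 10⁻ᴺ ≤ 2.4 → 10⁻ᴺ ≤ 4.320e-05, so N ≥ 4.36.
So 5 decimal places suffice (0.556 m); 4 would allow up to 5.56 m.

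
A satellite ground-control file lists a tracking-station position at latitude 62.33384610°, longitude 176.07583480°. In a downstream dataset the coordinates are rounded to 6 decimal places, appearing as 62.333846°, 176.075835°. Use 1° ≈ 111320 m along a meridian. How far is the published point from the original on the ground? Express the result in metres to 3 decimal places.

0.015 metres

The latitude changed by +0.00000010° and the longitude by -0.00000020°.
N–S: 0.00000010° × 111320 m/° = 0.011132 m.
East–west at this latitude: -0.00000020° × 111320 × cos 62.3338° ≈ -0.00000020 × 51688 = -0.0103376 m.
Distance: √(0.011132² + 0.0103376²) ≈ 0.0151917 m.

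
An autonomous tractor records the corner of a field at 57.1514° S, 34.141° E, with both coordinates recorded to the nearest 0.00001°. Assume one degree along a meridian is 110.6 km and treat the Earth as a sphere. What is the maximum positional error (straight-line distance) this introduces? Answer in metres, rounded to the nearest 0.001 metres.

Rounding to 5 decimal places leaves each coordinate within ±5e-06° of the true value.
North–south component: 5e-06° × 110600 = 0.553 m.
East–west component at 57.1514°: 5e-06° × 110600 × cos 57.1514° ≈ 5e-06 × 59991.8 ≈ 0.299959 m.
Combining orthogonally: (0.553² + 0.299959²)^½ ≈ 0.629114 m.

0.629 metres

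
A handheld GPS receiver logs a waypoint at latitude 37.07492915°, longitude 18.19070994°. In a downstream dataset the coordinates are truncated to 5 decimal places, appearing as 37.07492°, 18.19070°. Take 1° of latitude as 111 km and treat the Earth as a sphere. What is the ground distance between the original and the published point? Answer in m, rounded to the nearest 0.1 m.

1.3 m

The latitude changed by +0.00000915° and the longitude by +0.00000994°.
N–S: 0.00000915° × 111000 m/° = 1.01565 m.
East–west at this latitude: 0.00000994° × 111000 × cos 37.0749° ≈ 0.00000994 × 88561.1 = 0.880297 m.
Combined displacement = (1.01565² + 0.880297²)^½ ≈ 1.34405 m.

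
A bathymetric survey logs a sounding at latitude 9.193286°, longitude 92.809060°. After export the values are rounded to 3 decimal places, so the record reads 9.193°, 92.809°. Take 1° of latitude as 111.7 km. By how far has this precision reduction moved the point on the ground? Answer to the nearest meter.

33 meters

The latitude changed by +0.000286° and the longitude by +0.000060°.
North–south shift: 0.000286 × 111700 = 31.9462 m.
East–west at this latitude: 0.000060° × 111700 × cos 9.193° ≈ 0.000060 × 110265 = 6.61592 m.
Distance: √(31.9462² + 6.61592²) ≈ 32.6241 m.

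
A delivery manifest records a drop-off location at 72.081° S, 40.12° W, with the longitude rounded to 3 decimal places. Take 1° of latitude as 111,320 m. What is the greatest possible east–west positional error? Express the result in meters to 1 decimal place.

Rounding to 3 decimal places leaves the longitude within ±0.0005° of the true value.
At latitude 72.081° a degree of longitude spans 111320 m × cos 72.081° = 111320 × 0.3077 ≈ 34250.1 m.
East–west error: 0.0005° × 34250.1 m/° ≈ 17.125 m.

17.1 meters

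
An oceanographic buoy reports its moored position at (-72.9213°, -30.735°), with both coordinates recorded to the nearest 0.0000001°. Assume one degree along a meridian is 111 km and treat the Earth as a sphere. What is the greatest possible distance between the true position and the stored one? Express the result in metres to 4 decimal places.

0.0058 metres

Rounding to 7 decimal places leaves each coordinate within ±5e-08° of the true value.
Latitude error → 5e-08 × 111000 = 0.00555 m along the meridian.
E–W at 72.9213°: 5e-08° × 111000 × cos 72.9213° = 5e-08 × 111000 × 0.2937 ≈ 0.00162995 m.
Combining orthogonally: (0.00555² + 0.00162995²)^½ ≈ 0.0057844 m.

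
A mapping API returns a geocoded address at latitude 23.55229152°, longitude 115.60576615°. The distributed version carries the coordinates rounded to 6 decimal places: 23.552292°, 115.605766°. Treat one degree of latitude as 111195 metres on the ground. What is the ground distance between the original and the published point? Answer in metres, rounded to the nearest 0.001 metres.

0.056 metres

Δlat = 23.55229152 − 23.552292 = -0.00000048°; Δlon = 115.60576615 − 115.605766 = +0.00000015°.
North–south shift: -0.00000048 × 111195 = -0.0533736 m.
East–west at this latitude: 0.00000015° × 111195 × cos 23.5523° ≈ 0.00000015 × 101932 = 0.0152898 m.
Distance: √(0.0533736² + 0.0152898²) ≈ 0.0555204 m.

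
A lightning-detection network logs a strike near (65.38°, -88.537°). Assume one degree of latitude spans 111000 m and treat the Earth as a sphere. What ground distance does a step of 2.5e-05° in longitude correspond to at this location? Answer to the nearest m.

1 m

2.5e-05° of longitude at 65.38° is 2.5e-05 × 111000 × cos 65.38° ≈ 2.5e-05 × 46242.4 = 1.15606 m.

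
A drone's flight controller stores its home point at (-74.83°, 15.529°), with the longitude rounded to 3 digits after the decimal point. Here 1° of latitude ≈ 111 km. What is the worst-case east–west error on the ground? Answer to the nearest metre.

15 metres

Rounding to 3 decimal places leaves the longitude within ±0.0005° of the true value.
At latitude 74.83° a degree of longitude spans 111000 m × cos 74.83° = 111000 × 0.2617 ≈ 29046.9 m.
East–west error: 0.0005° × 29046.9 m/° ≈ 14.5235 m.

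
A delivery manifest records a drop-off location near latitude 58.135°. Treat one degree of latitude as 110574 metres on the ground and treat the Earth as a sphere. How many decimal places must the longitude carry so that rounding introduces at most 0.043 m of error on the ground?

6

At 58.135° one degree of longitude covers 110574 × cos 58.135° ≈ 110574 × 0.5279 ≈ 58374.2 m.
N decimal places → at most half a unit in the last place, 0.5 × 10⁻ᴺ° = 58374.2/2 × 10⁻ᴺ m.
Setting 29187.1 × 10⁻ᴺ ≤ 0.043 gives 10ᴺ ≥ 6.788e+05, i.e. N ≥ 5.83.
So 6 decimal places suffice (0.0292 m); 5 would allow up to 0.292 m.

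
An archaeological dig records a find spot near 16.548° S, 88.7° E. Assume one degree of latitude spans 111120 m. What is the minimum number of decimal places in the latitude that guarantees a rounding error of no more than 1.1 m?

5

One degree of latitude covers 111120 m.
N decimal places → at most half a unit in the last place, 0.5 × 10⁻ᴺ° = 111120/2 × 10⁻ᴺ m.
Need 0.5 × 111120 × 10⁻ᴺ ≤ 1.1 → 10⁻ᴺ ≤ 1.980e-05, so N ≥ 4.70.
So 5 decimal places suffice (0.556 m); 4 would allow up to 5.56 m.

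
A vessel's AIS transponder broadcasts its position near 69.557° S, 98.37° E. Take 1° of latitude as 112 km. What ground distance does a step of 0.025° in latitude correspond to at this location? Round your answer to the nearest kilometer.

3 kilometers

Along a meridian 0.025° is 0.025 × 112000 = 2800 m.
That is 2800 m = 2.8 km.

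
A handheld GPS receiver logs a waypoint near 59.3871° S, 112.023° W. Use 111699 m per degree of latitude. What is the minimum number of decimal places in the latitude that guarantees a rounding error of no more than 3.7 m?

5 decimal places

One degree of latitude covers 111699 m.
Rounding to N decimal places gives at most 0.5 × 10⁻ᴺ degrees of error, i.e. 0.5 × 10⁻ᴺ × 111699 m.
Need 0.5 × 111699 × 10⁻ᴺ ≤ 3.7 → 10⁻ᴺ ≤ 6.625e-05, so N ≥ 4.18.
N = 4 would give 5.58 m (too coarse); N = 5 gives 0.558 m ≤ 3.7 m.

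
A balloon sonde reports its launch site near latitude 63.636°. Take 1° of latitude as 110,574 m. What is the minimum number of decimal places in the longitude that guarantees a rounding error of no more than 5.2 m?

4

At 63.636° one degree of longitude covers 110574 × cos 63.636° ≈ 110574 × 0.4441 ≈ 49102.9 m.
With N decimal places the half-ulp bound is 0.5·10⁻ᴺ°, or 0.5·10⁻ᴺ × 49102.9 m on the ground.
Setting 24551.4 × 10⁻ᴺ ≤ 5.2 gives 10ᴺ ≥ 4721, i.e. N ≥ 3.67.
So 4 decimal places suffice (2.46 m); 3 would allow up to 24.6 m.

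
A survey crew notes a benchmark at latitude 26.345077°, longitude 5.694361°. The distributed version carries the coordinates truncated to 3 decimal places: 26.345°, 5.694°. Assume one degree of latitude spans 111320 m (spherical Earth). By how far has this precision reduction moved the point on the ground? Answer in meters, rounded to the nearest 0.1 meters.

37.0 meters

Δlat = 26.345077 − 26.345 = +0.000077°; Δlon = 5.694361 − 5.694 = +0.000361°.
N–S: 0.000077° × 111320 m/° = 8.57164 m.
East–west at this latitude: 0.000361° × 111320 × cos 26.345° ≈ 0.000361 × 99758.1 = 36.0127 m.
Combined displacement = (8.57164² + 36.0127²)^½ ≈ 37.0187 m.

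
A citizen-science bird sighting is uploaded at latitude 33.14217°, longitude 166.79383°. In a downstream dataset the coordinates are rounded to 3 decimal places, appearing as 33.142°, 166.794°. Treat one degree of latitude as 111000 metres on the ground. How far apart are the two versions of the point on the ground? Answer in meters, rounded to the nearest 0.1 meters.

24.6 meters

The latitude changed by +0.00017° and the longitude by -0.00017°.
North–south shift: 0.00017 × 111000 = 18.87 m.
East–west at this latitude: -0.00017° × 111000 × cos 33.142° ≈ -0.00017 × 92942.3 = -15.8002 m.
Combined displacement = (18.87² + 15.8002²)^½ ≈ 24.6114 m.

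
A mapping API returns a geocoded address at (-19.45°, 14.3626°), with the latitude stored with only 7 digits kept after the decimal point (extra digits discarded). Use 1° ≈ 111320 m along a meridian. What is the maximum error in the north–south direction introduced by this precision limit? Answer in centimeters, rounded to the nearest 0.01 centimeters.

Truncating at 7 decimal places can drop up to a full unit in the last place, so the latitude may be off by as much as 1e-07°.
Along the meridian that is 1e-07° × 111320 m/° = 0.011132 m.
That is 0.011132 m = 1.1132 cm.

1.11 centimeters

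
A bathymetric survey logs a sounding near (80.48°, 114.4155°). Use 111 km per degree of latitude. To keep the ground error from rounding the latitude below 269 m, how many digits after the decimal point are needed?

3 decimal places

One degree of latitude covers 111000 m.
Rounding to N decimal places gives at most 0.5 × 10⁻ᴺ degrees of error, i.e. 0.5 × 10⁻ᴺ × 111000 m.
Setting 55500 × 10⁻ᴺ ≤ 269 gives 10ᴺ ≥ 206.3, i.e. N ≥ 2.31.
So 3 decimal places suffice (55.5 m); 2 would allow up to 555 m.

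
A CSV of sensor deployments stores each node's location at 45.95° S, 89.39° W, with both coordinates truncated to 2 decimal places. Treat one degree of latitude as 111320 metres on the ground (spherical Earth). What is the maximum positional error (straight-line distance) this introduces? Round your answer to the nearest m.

Truncating at 2 decimal places can drop up to a full unit in the last place, so each coordinate may be off by as much as 0.01°.
North–south component: 0.01° × 111320 = 1113.2 m.
Longitude error → 0.01 × 111320 × cos 45.95° = 0.01 × 111320 × 0.6953 ≈ 773.992 m.
Combining orthogonally: (1113.2² + 773.992²)^½ ≈ 1355.83 m.

1356 m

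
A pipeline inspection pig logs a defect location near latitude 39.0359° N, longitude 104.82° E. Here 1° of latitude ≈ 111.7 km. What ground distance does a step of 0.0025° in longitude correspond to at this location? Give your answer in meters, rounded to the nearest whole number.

One degree of longitude here spans 111700 × cos 39.0359° = 111700 × 0.7768 ≈ 86763.1 m; 0.0025° of that is 216.908 m.

217 meters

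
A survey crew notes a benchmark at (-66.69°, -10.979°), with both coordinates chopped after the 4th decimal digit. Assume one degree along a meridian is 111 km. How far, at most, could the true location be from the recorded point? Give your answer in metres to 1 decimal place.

Truncating at 4 decimal places can drop up to a full unit in the last place, so each coordinate may be off by as much as 0.0001°.
Latitude error → 0.0001 × 111000 = 11.1 m along the meridian.
Longitude error → 0.0001 × 111000 × cos 66.69° = 0.0001 × 111000 × 0.3957 ≈ 4.39233 m.
Worst case both components are at the extreme and orthogonal: √(11.1² + 4.39233²) ≈ 11.9374 m.

11.9 metres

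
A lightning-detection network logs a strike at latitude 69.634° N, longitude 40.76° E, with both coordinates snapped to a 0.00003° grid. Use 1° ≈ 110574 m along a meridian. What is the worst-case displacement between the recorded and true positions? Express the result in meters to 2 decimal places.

With a 0.00003° grid the true value lies within half a step, ±0.00003°/2 = ±1.5e-05°, of the stored one.
North–south component: 1.5e-05° × 110574 = 1.65861 m.
East–west component at 69.634°: 1.5e-05° × 110574 × cos 69.634° ≈ 1.5e-05 × 38481.5 ≈ 0.577222 m.
Combining orthogonally: (1.65861² + 0.577222²)^½ ≈ 1.75618 m.

1.76 meters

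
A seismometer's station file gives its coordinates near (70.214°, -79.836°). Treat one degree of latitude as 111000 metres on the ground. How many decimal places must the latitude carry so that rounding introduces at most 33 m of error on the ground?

One degree of latitude covers 111000 m.
With N decimal places the half-ulp bound is 0.5·10⁻ᴺ°, or 0.5·10⁻ᴺ × 111000 m on the ground.
Need 0.5 × 111000 × 10⁻ᴺ ≤ 33 → 10⁻ᴺ ≤ 5.946e-04, so N ≥ 3.23.
So 4 decimal places suffice (5.55 m); 3 would allow up to 55.5 m.

4 decimal places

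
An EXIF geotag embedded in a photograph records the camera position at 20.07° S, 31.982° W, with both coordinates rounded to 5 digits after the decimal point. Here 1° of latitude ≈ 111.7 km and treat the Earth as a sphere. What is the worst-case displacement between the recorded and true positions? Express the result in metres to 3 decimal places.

Rounding to 5 decimal places leaves each coordinate within ±5e-06° of the true value.
N–S: 5e-06° × 111700 m/° = 0.5585 m.
Longitude error → 5e-06 × 111700 × cos 20.07° = 5e-06 × 111700 × 0.9393 ≈ 0.524585 m.
The two errors are perpendicular, so the maximum displacement is √(0.5585² + 0.524585²) ≈ 0.766232 m.

0.766 metres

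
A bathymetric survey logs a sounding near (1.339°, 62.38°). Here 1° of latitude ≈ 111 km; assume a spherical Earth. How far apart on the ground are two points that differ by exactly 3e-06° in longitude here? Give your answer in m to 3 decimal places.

At 1.339° a degree of longitude is 111000 × cos 1.339° ≈ 110970 m, so 3e-06° corresponds to 0.332909 m.

0.333 m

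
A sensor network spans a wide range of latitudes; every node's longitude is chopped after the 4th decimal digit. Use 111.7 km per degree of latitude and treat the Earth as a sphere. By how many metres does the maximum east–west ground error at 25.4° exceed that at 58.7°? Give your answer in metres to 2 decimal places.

4.29 metres

Truncating at 4 decimal places can drop up to a full unit in the last place, so the longitude may be off by as much as 0.0001°.
Error at 25.4° = 0.0001° × 111700 × cos 25.4° ≈ 11.17 × 0.9033 = 10.09 m.
At 58.7°: 0.0001° × 111700 × cos 58.7° = 0.0001 × 111700 × 0.5195 ≈ 5.803 m.
Difference: 10.09 − 5.803 = 4.2872 m.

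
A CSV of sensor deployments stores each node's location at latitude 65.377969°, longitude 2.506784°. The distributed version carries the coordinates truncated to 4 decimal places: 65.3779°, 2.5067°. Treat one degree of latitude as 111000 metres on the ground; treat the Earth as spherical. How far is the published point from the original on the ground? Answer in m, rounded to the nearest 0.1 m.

8.6 m

The latitude changed by +0.000069° and the longitude by +0.000084°.
North–south shift: 0.000069 × 111000 = 7.659 m.
E–W at 65.3779°: 0.000084° × 111000 × cos 65.3779° = 0.000084 × 111000 × 0.4166 ≈ 3.88467 m.
Distance: √(7.659² + 3.88467²) ≈ 8.58784 m.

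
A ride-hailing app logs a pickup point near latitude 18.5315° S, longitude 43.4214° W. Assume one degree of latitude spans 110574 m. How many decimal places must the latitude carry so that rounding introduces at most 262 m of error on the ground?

One degree of latitude covers 110574 m.
Rounding to N decimal places gives at most 0.5 × 10⁻ᴺ degrees of error, i.e. 0.5 × 10⁻ᴺ × 110574 m.
Setting 55287 × 10⁻ᴺ ≤ 262 gives 10ᴺ ≥ 211, i.e. N ≥ 2.32.
So 3 decimal places suffice (55.3 m); 2 would allow up to 553 m.

3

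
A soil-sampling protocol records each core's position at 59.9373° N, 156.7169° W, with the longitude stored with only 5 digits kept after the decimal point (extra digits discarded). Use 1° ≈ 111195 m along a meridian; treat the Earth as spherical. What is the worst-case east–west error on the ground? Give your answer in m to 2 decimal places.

0.56 m

Truncating at 5 decimal places can drop up to a full unit in the last place, so the longitude may be off by as much as 1e-05°.
At latitude 59.9373° a degree of longitude spans 111195 m × cos 59.9373° = 111195 × 0.5009 ≈ 55702.8 m.
Maximum E–W displacement: 1e-05 × 55702.8 = 0.557028 m.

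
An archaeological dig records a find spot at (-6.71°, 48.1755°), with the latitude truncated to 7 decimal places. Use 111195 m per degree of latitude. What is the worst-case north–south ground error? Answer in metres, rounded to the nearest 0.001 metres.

0.011 metres

Truncating at 7 decimal places can drop up to a full unit in the last place, so the latitude may be off by as much as 1e-07°.
Along the meridian that is 1e-07° × 111195 m/° = 0.0111195 m.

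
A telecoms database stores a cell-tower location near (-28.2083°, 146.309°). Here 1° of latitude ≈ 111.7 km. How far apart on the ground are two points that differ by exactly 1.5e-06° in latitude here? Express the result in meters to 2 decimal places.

0.17 meters

Along a meridian 1.5e-06° is 1.5e-06 × 111700 = 0.16755 m.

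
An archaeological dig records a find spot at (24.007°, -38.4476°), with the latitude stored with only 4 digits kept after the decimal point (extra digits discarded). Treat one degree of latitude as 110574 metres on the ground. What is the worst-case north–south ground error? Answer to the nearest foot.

Truncating at 4 decimal places can drop up to a full unit in the last place, so the latitude may be off by as much as 0.0001°.
So the N–S error is at most 0.0001 × 110574 = 11.0574 m.
In feet: 11.0574 m ÷ 0.3048 ≈ 36.278 ft.

36 feet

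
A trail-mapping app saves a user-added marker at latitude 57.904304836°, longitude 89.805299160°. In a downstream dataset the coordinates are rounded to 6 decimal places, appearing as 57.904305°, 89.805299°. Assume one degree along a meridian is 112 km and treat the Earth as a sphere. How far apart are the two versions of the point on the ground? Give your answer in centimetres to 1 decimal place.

Δlat = 57.904304836 − 57.904305 = -0.000000164°; Δlon = 89.805299160 − 89.805299 = +0.000000160°.
North–south shift: -0.000000164 × 112000 = -0.018368 m.
East–west at this latitude: 0.000000160° × 112000 × cos 57.9043° ≈ 0.000000160 × 59509.5 = 0.00952152 m.
Hypotenuse of the two orthogonal shifts: √(0.018368² + 0.00952152²) = 0.0206892 m.
That is 0.0206892 m = 2.0689 cm.

2.1 centimetres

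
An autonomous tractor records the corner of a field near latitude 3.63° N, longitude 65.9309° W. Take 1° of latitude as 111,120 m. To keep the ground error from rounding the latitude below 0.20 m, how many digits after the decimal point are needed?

6

One degree of latitude covers 111120 m.
With N decimal places the half-ulp bound is 0.5·10⁻ᴺ°, or 0.5·10⁻ᴺ × 111120 m on the ground.
Need 0.5 × 111120 × 10⁻ᴺ ≤ 0.20 → 10⁻ᴺ ≤ 3.600e-06, so N ≥ 5.44.
N = 5 would give 0.556 m (too coarse); N = 6 gives 0.0556 m ≤ 0.20 m.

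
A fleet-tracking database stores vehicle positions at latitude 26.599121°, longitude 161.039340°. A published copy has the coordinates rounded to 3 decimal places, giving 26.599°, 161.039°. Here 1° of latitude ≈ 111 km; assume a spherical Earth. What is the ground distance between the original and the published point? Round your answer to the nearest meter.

Δlat = 26.599121 − 26.599 = +0.000121°; Δlon = 161.039340 − 161.039 = +0.000340°.
N–S: 0.000121° × 111000 m/° = 13.431 m.
East–west at this latitude: 0.000340° × 111000 × cos 26.599° ≈ 0.000340 × 99252 = 33.7457 m.
Combined displacement = (13.431² + 33.7457²)^½ ≈ 36.3203 m.

36 meters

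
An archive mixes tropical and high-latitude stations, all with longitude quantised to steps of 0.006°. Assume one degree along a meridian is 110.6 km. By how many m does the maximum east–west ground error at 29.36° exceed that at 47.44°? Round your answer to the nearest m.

With a 0.006° grid the true value lies within half a step, ±0.006°/2 = ±0.003°, of the stored one.
Error at 29.36° = 0.003° × 110600 × cos 29.36° ≈ 331.8 × 0.8716 = 289.18 m.
At 47.44°: 0.003° × 110600 × cos 47.44° = 0.003 × 110600 × 0.6764 ≈ 224.42 m.
So the lower-latitude error exceeds the higher by 289.18 − 224.42 = 64.766 m.

65 m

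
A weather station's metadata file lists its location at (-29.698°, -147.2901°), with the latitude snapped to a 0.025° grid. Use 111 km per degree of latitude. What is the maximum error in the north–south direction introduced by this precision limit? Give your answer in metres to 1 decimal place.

1387.5 metres

With a 0.025° grid the true value lies within half a step, ±0.025°/2 = ±0.0125°, of the stored one.
North–south distance: 0.0125° × 111000 m/° = 1387.5 m.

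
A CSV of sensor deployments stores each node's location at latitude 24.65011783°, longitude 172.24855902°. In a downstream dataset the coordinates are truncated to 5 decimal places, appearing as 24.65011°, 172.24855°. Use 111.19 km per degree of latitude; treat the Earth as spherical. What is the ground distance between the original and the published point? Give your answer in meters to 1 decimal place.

The latitude changed by +0.00000783° and the longitude by +0.00000902°.
N–S: 0.00000783° × 111190 m/° = 0.870618 m.
East–west at this latitude: 0.00000902° × 111190 × cos 24.6501° ≈ 0.00000902 × 101057 = 0.911538 m.
Combined displacement = (0.870618² + 0.911538²)^½ ≈ 1.26051 m.

1.3 meters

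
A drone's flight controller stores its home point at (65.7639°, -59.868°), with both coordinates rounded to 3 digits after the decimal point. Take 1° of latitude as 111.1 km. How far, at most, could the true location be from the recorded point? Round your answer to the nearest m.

60 m

Rounding to 3 decimal places leaves each coordinate within ±0.0005° of the true value.
Latitude error → 0.0005 × 111100 = 55.55 m along the meridian.
E–W at 65.7639°: 0.0005° × 111100 × cos 65.7639° = 0.0005 × 111100 × 0.4105 ≈ 22.8031 m.
The two errors are perpendicular, so the maximum displacement is √(55.55² + 22.8031²) ≈ 60.0482 m.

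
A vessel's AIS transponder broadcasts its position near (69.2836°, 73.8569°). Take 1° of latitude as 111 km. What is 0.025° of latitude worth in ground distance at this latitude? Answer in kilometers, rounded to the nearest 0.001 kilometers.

Along a meridian 0.025° is 0.025 × 111000 = 2775 m.
That is 2775 m = 2.775 km.

2.775 kilometers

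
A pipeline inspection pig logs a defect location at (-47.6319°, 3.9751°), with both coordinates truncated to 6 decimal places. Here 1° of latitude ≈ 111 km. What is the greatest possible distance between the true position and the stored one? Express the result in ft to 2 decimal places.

Truncating at 6 decimal places can drop up to a full unit in the last place, so each coordinate may be off by as much as 1e-06°.
N–S: 1e-06° × 111000 m/° = 0.111 m.
Longitude error → 1e-06 × 111000 × cos 47.6319° = 1e-06 × 111000 × 0.6739 ≈ 0.0748019 m.
The two errors are perpendicular, so the maximum displacement is √(0.111² + 0.0748019²) ≈ 0.133852 m.
In feet: 0.133852 m ÷ 0.3048 ≈ 0.43915 ft.

0.44 ft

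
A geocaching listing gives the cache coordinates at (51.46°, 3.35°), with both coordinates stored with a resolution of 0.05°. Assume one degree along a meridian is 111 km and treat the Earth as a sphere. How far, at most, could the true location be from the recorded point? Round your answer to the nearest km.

3 km

With a 0.05° grid the true value lies within half a step, ±0.05°/2 = ±0.025°, of the stored one.
North–south component: 0.025° × 111000 = 2775 m.
E–W at 51.46°: 0.025° × 111000 × cos 51.46° = 0.025 × 111000 × 0.6231 ≈ 1728.99 m.
The two errors are perpendicular, so the maximum displacement is √(2775² + 1728.99²) ≈ 3269.56 m.
That is 3269.56 m = 3.2696 km.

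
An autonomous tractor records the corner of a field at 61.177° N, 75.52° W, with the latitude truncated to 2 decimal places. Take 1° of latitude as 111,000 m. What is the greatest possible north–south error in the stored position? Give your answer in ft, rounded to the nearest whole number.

3642 ft

Truncating at 2 decimal places can drop up to a full unit in the last place, so the latitude may be off by as much as 0.01°.
North–south distance: 0.01° × 111000 m/° = 1110 m.
Converting: 1110 m × 3.2808 ft/m ≈ 3641.7 ft.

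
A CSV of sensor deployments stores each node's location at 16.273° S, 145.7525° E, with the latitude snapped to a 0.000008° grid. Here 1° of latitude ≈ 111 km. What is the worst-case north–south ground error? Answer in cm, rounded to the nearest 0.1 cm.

44.4 cm

With a 0.000008° grid the true value lies within half a step, ±0.000008°/2 = ±4e-06°, of the stored one.
So the N–S error is at most 4e-06 × 111000 = 0.444 m.
That is 0.444 m = 44.4 cm.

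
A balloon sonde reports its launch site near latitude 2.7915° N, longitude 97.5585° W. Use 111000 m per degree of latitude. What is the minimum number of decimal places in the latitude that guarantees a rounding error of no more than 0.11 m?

One degree of latitude covers 111000 m.
N decimal places → at most half a unit in the last place, 0.5 × 10⁻ᴺ° = 111000/2 × 10⁻ᴺ m.
Need 0.5 × 111000 × 10⁻ᴺ ≤ 0.11 → 10⁻ᴺ ≤ 1.982e-06, so N ≥ 5.70.
N = 5 would give 0.555 m (too coarse); N = 6 gives 0.0555 m ≤ 0.11 m.

6 decimal places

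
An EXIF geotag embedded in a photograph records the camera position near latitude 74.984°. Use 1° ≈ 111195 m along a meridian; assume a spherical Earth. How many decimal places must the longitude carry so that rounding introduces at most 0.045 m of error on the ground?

At 74.984° one degree of longitude covers 111195 × cos 74.984° ≈ 111195 × 0.2591 ≈ 28809.4 m.
With N decimal places the half-ulp bound is 0.5·10⁻ᴺ°, or 0.5·10⁻ᴺ × 28809.4 m on the ground.
Need 0.5 × 28809.4 × 10⁻ᴺ ≤ 0.045 → 10⁻ᴺ ≤ 3.124e-06, so N ≥ 5.51.
N = 5 would give 0.144 m (too coarse); N = 6 gives 0.0144 m ≤ 0.045 m.

6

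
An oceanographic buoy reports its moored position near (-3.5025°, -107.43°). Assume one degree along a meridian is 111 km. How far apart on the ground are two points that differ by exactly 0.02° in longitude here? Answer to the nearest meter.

One degree of longitude here spans 111000 × cos 3.5025° = 111000 × 0.9981 ≈ 110793 m; 0.02° of that is 2215.85 m.

2216 meters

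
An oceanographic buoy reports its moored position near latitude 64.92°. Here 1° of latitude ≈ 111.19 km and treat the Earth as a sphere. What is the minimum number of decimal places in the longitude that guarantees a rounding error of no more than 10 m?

4

At 64.92° one degree of longitude covers 111190 × cos 64.92° ≈ 111190 × 0.4239 ≈ 47131.6 m.
N decimal places → at most half a unit in the last place, 0.5 × 10⁻ᴺ° = 47131.6/2 × 10⁻ᴺ m.
Need 0.5 × 47131.6 × 10⁻ᴺ ≤ 10 → 10⁻ᴺ ≤ 4.243e-04, so N ≥ 3.37.
N = 3 would give 23.6 m (too coarse); N = 4 gives 2.36 m ≤ 10 m.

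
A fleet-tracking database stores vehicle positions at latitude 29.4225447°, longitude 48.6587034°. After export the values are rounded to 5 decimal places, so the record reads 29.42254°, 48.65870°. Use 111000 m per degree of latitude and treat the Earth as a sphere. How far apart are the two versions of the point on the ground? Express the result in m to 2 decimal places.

0.62 m

The latitude changed by +0.0000047° and the longitude by +0.0000034°.
North–south shift: 0.0000047 × 111000 = 0.5217 m.
E–W at 29.4225°: 0.0000034° × 111000 × cos 29.4225° = 0.0000034 × 111000 × 0.8710 ≈ 0.328723 m.
Combined displacement = (0.5217² + 0.328723²)^½ ≈ 0.616628 m.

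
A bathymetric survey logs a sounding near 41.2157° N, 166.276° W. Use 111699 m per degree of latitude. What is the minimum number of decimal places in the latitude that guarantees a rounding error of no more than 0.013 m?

7 decimal places

One degree of latitude covers 111699 m.
N decimal places → at most half a unit in the last place, 0.5 × 10⁻ᴺ° = 111699/2 × 10⁻ᴺ m.
Need 0.5 × 111699 × 10⁻ᴺ ≤ 0.013 → 10⁻ᴺ ≤ 2.328e-07, so N ≥ 6.63.
So 7 decimal places suffice (0.00558 m); 6 would allow up to 0.0558 m.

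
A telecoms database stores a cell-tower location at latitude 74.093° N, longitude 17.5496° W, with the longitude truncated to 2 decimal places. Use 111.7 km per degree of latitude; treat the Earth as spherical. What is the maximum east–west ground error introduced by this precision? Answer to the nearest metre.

306 metres

Truncating at 2 decimal places can drop up to a full unit in the last place, so the longitude may be off by as much as 0.01°.
At latitude 74.093° a degree of longitude spans 111700 m × cos 74.093° = 111700 × 0.2741 ≈ 30614.4 m.
So at most 0.01° × 30614.4 ≈ 306.144 m east–west.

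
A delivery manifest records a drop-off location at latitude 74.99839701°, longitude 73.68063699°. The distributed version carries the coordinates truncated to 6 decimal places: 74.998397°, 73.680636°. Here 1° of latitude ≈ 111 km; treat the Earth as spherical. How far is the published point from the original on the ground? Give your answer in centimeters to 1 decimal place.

2.8 centimeters

Δlat = 74.99839701 − 74.998397 = +0.00000001°; Δlon = 73.68063699 − 73.680636 = +0.00000099°.
N–S: 0.00000001° × 111000 m/° = 0.00111 m.
East–west at this latitude: 0.00000099° × 111000 × cos 74.9984° ≈ 0.00000099 × 28731.9 = 0.0284446 m.
Distance: √(0.00111² + 0.0284446²) ≈ 0.0284662 m.
That is 0.0284662 m = 2.8466 cm.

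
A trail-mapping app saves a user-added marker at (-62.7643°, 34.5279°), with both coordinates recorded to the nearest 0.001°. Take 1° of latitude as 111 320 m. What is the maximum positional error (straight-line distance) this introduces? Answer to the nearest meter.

61 meters

Rounding to 3 decimal places leaves each coordinate within ±0.0005° of the true value.
North–south component: 0.0005° × 111320 = 55.66 m.
Longitude error → 0.0005 × 111320 × cos 62.7643° = 0.0005 × 111320 × 0.4577 ≈ 25.4729 m.
The two errors are perpendicular, so the maximum displacement is √(55.66² + 25.4729²) ≈ 61.212 m.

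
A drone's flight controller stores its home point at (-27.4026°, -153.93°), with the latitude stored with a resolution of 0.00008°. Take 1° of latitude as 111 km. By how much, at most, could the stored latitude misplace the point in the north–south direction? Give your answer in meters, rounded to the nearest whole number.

With a 0.00008° grid the true value lies within half a step, ±0.00008°/2 = ±4e-05°, of the stored one.
North–south distance: 4e-05° × 111000 m/° = 4.44 m.

4 meters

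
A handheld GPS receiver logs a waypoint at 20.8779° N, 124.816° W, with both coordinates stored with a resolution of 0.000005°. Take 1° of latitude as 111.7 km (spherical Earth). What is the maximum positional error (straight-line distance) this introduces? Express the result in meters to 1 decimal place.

With a 0.000005° grid the true value lies within half a step, ±0.000005°/2 = ±2.5e-06°, of the stored one.
N–S: 2.5e-06° × 111700 m/° = 0.27925 m.
East–west component at 20.8779°: 2.5e-06° × 111700 × cos 20.8779° ≈ 2.5e-06 × 104366 ≈ 0.260915 m.
The two errors are perpendicular, so the maximum displacement is √(0.27925² + 0.260915²) ≈ 0.382174 m.

0.4 meters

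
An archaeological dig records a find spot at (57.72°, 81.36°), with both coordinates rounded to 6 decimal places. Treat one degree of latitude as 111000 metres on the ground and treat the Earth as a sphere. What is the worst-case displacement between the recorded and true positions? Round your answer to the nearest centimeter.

Rounding to 6 decimal places leaves each coordinate within ±5e-07° of the true value.
Latitude error → 5e-07 × 111000 = 0.0555 m along the meridian.
Longitude error → 5e-07 × 111000 × cos 57.72° = 5e-07 × 111000 × 0.5341 ≈ 0.0296402 m.
Worst case both components are at the extreme and orthogonal: √(0.0555² + 0.0296402²) ≈ 0.0629189 m.
That is 0.0629189 m = 6.2919 cm.

6 centimeters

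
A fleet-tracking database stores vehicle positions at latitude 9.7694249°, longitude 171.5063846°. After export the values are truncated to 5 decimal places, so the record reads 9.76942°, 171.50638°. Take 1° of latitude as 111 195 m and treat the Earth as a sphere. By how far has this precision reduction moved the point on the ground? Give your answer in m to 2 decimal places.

The latitude changed by +0.0000049° and the longitude by +0.0000046°.
N–S: 0.0000049° × 111195 m/° = 0.544856 m.
E–W at 9.76942°: 0.0000046° × 111195 × cos 9.76942° = 0.0000046 × 111195 × 0.9855 ≈ 0.50408 m.
Distance: √(0.544856² + 0.50408²) ≈ 0.742269 m.

0.74 m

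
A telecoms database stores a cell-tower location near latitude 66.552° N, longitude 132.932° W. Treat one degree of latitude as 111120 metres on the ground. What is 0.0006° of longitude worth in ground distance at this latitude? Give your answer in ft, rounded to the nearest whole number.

At 66.552° a degree of longitude is 111120 × cos 66.552° ≈ 44216.5 m, so 0.0006° corresponds to 26.5299 m.
In feet: 26.5299 m ÷ 0.3048 ≈ 87.04 ft.

87 ft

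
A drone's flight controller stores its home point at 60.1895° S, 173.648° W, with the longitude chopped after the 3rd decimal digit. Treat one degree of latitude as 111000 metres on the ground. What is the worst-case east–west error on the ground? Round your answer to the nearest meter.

55 meters

Truncating at 3 decimal places can drop up to a full unit in the last place, so the longitude may be off by as much as 0.001°.
Parallels shrink by cos φ, so at 60.1895° a degree of longitude is 111000 × 0.4971 ≈ 55181.8 m.
East–west error: 0.001° × 55181.8 m/° ≈ 55.1818 m.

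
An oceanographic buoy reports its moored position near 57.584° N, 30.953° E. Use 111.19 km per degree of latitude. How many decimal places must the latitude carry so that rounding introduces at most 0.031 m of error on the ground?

One degree of latitude covers 111190 m.
Rounding to N decimal places gives at most 0.5 × 10⁻ᴺ degrees of error, i.e. 0.5 × 10⁻ᴺ × 111190 m.
Need 0.5 × 111190 × 10⁻ᴺ ≤ 0.031 → 10⁻ᴺ ≤ 5.576e-07, so N ≥ 6.25.
N = 6 would give 0.0556 m (too coarse); N = 7 gives 0.00556 m ≤ 0.031 m.

7 decimal places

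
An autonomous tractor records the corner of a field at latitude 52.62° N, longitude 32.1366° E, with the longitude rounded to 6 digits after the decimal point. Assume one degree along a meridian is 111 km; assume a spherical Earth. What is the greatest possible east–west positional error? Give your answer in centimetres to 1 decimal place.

Rounding to 6 decimal places leaves the longitude within ±5e-07° of the true value.
At latitude 52.62° a degree of longitude spans 111000 m × cos 52.62° = 111000 × 0.6071 ≈ 67387.9 m.
So at most 5e-07° × 67387.9 ≈ 0.033694 m east–west.
That is 0.033694 m = 3.3694 cm.

3.4 centimetres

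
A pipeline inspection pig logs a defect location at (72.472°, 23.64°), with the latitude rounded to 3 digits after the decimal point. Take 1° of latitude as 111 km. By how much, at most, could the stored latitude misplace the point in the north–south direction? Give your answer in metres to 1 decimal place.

Rounding to 3 decimal places leaves the latitude within ±0.0005° of the true value.
North–south distance: 0.0005° × 111000 m/° = 55.5 m.

55.5 metres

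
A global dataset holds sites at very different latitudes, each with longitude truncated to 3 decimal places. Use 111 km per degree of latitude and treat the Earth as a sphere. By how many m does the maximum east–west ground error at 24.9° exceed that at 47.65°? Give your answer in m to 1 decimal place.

Truncating at 3 decimal places can drop up to a full unit in the last place, so the longitude may be off by as much as 0.001°.
At 24.9°: 0.001° × 111000 × cos 24.9° = 0.001 × 111000 × 0.9070 ≈ 100.68 m.
At 47.65°: 0.001° × 111000 × cos 47.65° = 0.001 × 111000 × 0.6737 ≈ 74.776 m.
Difference: 100.68 − 74.776 = 25.906 m.

25.9 m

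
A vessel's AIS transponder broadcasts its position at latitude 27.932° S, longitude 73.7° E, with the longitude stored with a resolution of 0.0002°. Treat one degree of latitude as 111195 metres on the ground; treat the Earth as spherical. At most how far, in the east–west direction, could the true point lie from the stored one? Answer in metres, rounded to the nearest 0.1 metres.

9.8 metres

With a 0.0002° grid the true value lies within half a step, ±0.0002°/2 = ±0.0001°, of the stored one.
One degree of longitude at 27.932° is 111195 × cos 27.932° ≈ 111195 × 0.8835 = 98241.2 m.
So at most 0.0001° × 98241.2 ≈ 9.82412 m east–west.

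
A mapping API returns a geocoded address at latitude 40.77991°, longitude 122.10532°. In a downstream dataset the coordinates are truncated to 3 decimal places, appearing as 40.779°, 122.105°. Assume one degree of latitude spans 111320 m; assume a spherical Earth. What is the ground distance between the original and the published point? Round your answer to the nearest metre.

105 metres

The latitude changed by +0.00091° and the longitude by +0.00032°.
N–S: 0.00091° × 111320 m/° = 101.301 m.
East–west at this latitude: 0.00032° × 111320 × cos 40.779° ≈ 0.00032 × 84295.3 = 26.9745 m.
Hypotenuse of the two orthogonal shifts: √(101.301² + 26.9745²) = 104.831 m.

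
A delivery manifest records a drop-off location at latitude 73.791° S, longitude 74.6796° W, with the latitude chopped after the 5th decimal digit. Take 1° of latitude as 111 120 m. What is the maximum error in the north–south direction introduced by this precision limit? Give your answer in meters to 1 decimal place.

Truncating at 5 decimal places can drop up to a full unit in the last place, so the latitude may be off by as much as 1e-05°.
North–south distance: 1e-05° × 111120 m/° = 1.1112 m.

1.1 meters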